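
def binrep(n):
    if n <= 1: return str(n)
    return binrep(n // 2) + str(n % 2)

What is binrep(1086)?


binrep(1086) = binrep(543) + '0'
binrep(543) = binrep(271) + '1'
binrep(271) = binrep(135) + '1'
binrep(135) = binrep(67) + '1'
binrep(67) = binrep(33) + '1'
binrep(33) = binrep(16) + '1'
binrep(16) = binrep(8) + '0'
binrep(8) = binrep(4) + '0'
binrep(4) = binrep(2) + '0'
binrep(2) = binrep(1) + '0'
binrep(1) = '1'  (base case)
Concatenating: '1' + '0' + '0' + '0' + '0' + '1' + '1' + '1' + '1' + '1' + '0' = '10000111110'

10000111110


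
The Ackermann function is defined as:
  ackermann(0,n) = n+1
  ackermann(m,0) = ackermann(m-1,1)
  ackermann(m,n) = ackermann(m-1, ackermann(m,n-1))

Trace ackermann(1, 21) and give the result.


ackermann(1, 21) = ackermann(0, ackermann(1, 20))
  ackermann(1, 20) = ackermann(0, ackermann(1, 19))
    ackermann(1, 19) = ackermann(0, ackermann(1, 18))
      ackermann(1, 18) = ackermann(0, ackermann(1, 17))
        ackermann(1, 17) = ackermann(0, ackermann(1, 16))
          ackermann(1, 16) = ackermann(0, ackermann(1, 15))
          ackermann(1, 15) = ackermann(0, ackermann(1, 14))
          ackermann(1, 14) = ackermann(0, ackermann(1, 13))
          ackermann(1, 13) = ackermann(0, ackermann(1, 12))
          ackermann(1, 12) = ackermann(0, ackermann(1, 11))
          ackermann(1, 11) = ackermann(0, ackermann(1, 10))
          ackermann(1, 10) = ackermann(0, ackermann(1, 9))
          ackermann(1, 9) = ackermann(0, ackermann(1, 8))
          ackermann(1, 8) = ackermann(0, ackermann(1, 7))
          ackermann(1, 7) = ackermann(0, ackermann(1, 6))
          ackermann(1, 6) = ackermann(0, ackermann(1, 5))
          ackermann(1, 5) = ackermann(0, ackermann(1, 4))
          ackermann(1, 4) = ackermann(0, ackermann(1, 3))
          ackermann(1, 3) = ackermann(0, ackermann(1, 2))
          ackermann(1, 2) = ackermann(0, ackermann(1, 1))
          ackermann(1, 1) = ackermann(0, ackermann(1, 0))
          ackermann(1, 0) = ackermann(0, 1)
          ackermann(0, 1) = 2
            = ackermann(0, 2)
          ackermann(0, 2) = 3
... (trace truncated)
Result: ackermann(1, 21) = 23

23


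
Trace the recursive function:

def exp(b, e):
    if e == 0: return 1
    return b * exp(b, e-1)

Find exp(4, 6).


exp(4, 6)
= 4 * exp(4, 5)
= 4 * 4 * exp(4, 4)
= 4 * 4 * 4 * exp(4, 3)
= 4 * 4 * 4 * 4 * exp(4, 2)
= 4 * 4 * 4 * 4 * 4 * exp(4, 1)
= 4 * 4 * 4 * 4 * 4 * 4 * exp(4, 0)
= 4 * 4 * 4 * 4 * 4 * 4 * 1
= 4096

4096


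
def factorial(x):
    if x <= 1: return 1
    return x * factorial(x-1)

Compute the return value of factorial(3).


factorial(3)
= 3 * factorial(2)
= 3 * 2 * factorial(1)
= 3 * 2 * 1
= 6

6


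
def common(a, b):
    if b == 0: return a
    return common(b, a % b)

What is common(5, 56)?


common(5, 56) = common(56, 5)
common(56, 5) = common(5, 1)
common(5, 1) = common(1, 0)
common(1, 0) = 1  (base case)

1


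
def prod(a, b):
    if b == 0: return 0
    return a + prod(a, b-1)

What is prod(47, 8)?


prod(47, 8) = 47 + prod(47, 7)
prod(47, 7) = 47 + prod(47, 6)
prod(47, 6) = 47 + prod(47, 5)
prod(47, 5) = 47 + prod(47, 4)
prod(47, 4) = 47 + prod(47, 3)
prod(47, 3) = 47 + prod(47, 2)
prod(47, 2) = 47 + prod(47, 1)
prod(47, 1) = 47 + prod(47, 0)
prod(47, 0) = 0  (base case)
Total: 47 + 47 + 47 + 47 + 47 + 47 + 47 + 47 + 0 = 376

376


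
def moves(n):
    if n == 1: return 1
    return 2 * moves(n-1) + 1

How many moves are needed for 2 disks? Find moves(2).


moves(2) = 2 * moves(1) + 1
moves(1) = 1  (base case)
moves(2) = 2 * 1 + 1 = 3

3


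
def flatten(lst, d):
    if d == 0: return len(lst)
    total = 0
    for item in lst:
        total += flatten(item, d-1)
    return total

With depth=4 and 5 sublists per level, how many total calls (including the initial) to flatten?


At depth 0 (root): 1 call
At depth 1: each of 1 parents calls flatten on 5 children = 5 calls
At depth 2: each of 5 parents calls flatten on 5 children = 25 calls
At depth 3: each of 25 parents calls flatten on 5 children = 125 calls
At depth 4: each of 125 parents calls flatten on 5 children = 625 calls
Total: 1 + 5 + 25 + 125 + 625 = 781

781


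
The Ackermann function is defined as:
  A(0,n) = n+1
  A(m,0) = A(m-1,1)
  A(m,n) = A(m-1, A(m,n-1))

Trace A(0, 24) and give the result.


A(0, 24) = 25
Result: A(0, 24) = 25

25


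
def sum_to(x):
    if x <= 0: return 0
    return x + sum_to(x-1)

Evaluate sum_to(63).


sum_to(63)
= 63 + 62 + 61 + 60 + 59 + 58 + 57 + 56 + 55 + 54 + 53 + 52 + 51 + 50 + 49 + 48 + 47 + 46 + 45 + 44 + 43 + 42 + 41 + 40 + 39 + 38 + 37 + 36 + 35 + 34 + 33 + 32 + 31 + 30 + 29 + 28 + 27 + 26 + 25 + 24 + 23 + 22 + 21 + 20 + 19 + 18 + 17 + 16 + 15 + 14 + 13 + 12 + 11 + 10 + 9 + 8 + 7 + 6 + 5 + 4 + 3 + 2 + 1 + sum_to(0)
= 63 + 62 + 61 + 60 + 59 + 58 + 57 + 56 + 55 + 54 + 53 + 52 + 51 + 50 + 49 + 48 + 47 + 46 + 45 + 44 + 43 + 42 + 41 + 40 + 39 + 38 + 37 + 36 + 35 + 34 + 33 + 32 + 31 + 30 + 29 + 28 + 27 + 26 + 25 + 24 + 23 + 22 + 21 + 20 + 19 + 18 + 17 + 16 + 15 + 14 + 13 + 12 + 11 + 10 + 9 + 8 + 7 + 6 + 5 + 4 + 3 + 2 + 1 + 0
= 2016

2016


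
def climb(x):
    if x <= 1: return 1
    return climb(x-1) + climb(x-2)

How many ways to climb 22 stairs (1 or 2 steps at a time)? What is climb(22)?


Building up from base cases:
climb(0) = 1
climb(1) = 1
climb(2) = climb(1) + climb(0) = 1 + 1 = 2
climb(3) = climb(2) + climb(1) = 2 + 1 = 3
climb(4) = climb(3) + climb(2) = 3 + 2 = 5
climb(5) = climb(4) + climb(3) = 5 + 3 = 8
climb(6) = climb(5) + climb(4) = 8 + 5 = 13
climb(7) = climb(6) + climb(5) = 13 + 8 = 21
climb(8) = climb(7) + climb(6) = 21 + 13 = 34
climb(9) = climb(8) + climb(7) = 34 + 21 = 55
climb(10) = climb(9) + climb(8) = 55 + 34 = 89
climb(11) = climb(10) + climb(9) = 89 + 55 = 144
climb(12) = climb(11) + climb(10) = 144 + 89 = 233
climb(13) = climb(12) + climb(11) = 233 + 144 = 377
climb(14) = climb(13) + climb(12) = 377 + 233 = 610
climb(15) = climb(14) + climb(13) = 610 + 377 = 987
climb(16) = climb(15) + climb(14) = 987 + 610 = 1597
climb(17) = climb(16) + climb(15) = 1597 + 987 = 2584
climb(18) = climb(17) + climb(16) = 2584 + 1597 = 4181
climb(19) = climb(18) + climb(17) = 4181 + 2584 = 6765
climb(20) = climb(19) + climb(18) = 6765 + 4181 = 10946
climb(21) = climb(20) + climb(19) = 10946 + 6765 = 17711
climb(22) = climb(21) + climb(20) = 17711 + 10946 = 28657

28657


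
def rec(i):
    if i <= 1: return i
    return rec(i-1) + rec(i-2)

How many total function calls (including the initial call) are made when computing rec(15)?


Let C(n) = total calls for rec(n)
C(0) = 1, C(1) = 1
C(2) = 1 + C(1) + C(0) = 1 + 1 + 1 = 3
C(3) = 1 + C(2) + C(1) = 1 + 3 + 1 = 5
C(4) = 1 + C(3) + C(2) = 1 + 5 + 3 = 9
C(5) = 1 + C(4) + C(3) = 1 + 9 + 5 = 15
C(6) = 1 + C(5) + C(4) = 1 + 15 + 9 = 25
C(7) = 1 + C(6) + C(5) = 1 + 25 + 15 = 41
C(8) = 1 + C(7) + C(6) = 1 + 41 + 25 = 67
C(9) = 1 + C(8) + C(7) = 1 + 67 + 41 = 109
C(10) = 1 + C(9) + C(8) = 1 + 109 + 67 = 177
C(11) = 1 + C(10) + C(9) = 1 + 177 + 109 = 287
C(12) = 1 + C(11) + C(10) = 1 + 287 + 177 = 465
C(13) = 1 + C(12) + C(11) = 1 + 465 + 287 = 753
C(14) = 1 + C(13) + C(12) = 1 + 753 + 465 = 1219
C(15) = 1 + C(14) + C(13) = 1 + 1219 + 753 = 1973

1973


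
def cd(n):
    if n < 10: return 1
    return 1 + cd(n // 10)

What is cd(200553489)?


cd(200553489) = 1 + cd(20055348)
cd(20055348) = 1 + cd(2005534)
cd(2005534) = 1 + cd(200553)
cd(200553) = 1 + cd(20055)
cd(20055) = 1 + cd(2005)
cd(2005) = 1 + cd(200)
cd(200) = 1 + cd(20)
cd(20) = 1 + cd(2)
cd(2) = 1  (base case: 2 < 10)
Unwinding: 1 + 1 + 1 + 1 + 1 + 1 + 1 + 1 + 1 = 9

9


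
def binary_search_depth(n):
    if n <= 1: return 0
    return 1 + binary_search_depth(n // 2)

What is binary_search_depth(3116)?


3116 / 2 = 1558
1558 / 2 = 779
779 / 2 = 389
389 / 2 = 194
194 / 2 = 97
97 / 2 = 48
48 / 2 = 24
24 / 2 = 12
12 / 2 = 6
6 / 2 = 3
3 / 2 = 1
Reached 1 after 11 halvings

11


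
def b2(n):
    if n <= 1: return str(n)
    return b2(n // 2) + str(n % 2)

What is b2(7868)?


b2(7868) = b2(3934) + '0'
b2(3934) = b2(1967) + '0'
b2(1967) = b2(983) + '1'
b2(983) = b2(491) + '1'
b2(491) = b2(245) + '1'
b2(245) = b2(122) + '1'
b2(122) = b2(61) + '0'
b2(61) = b2(30) + '1'
b2(30) = b2(15) + '0'
b2(15) = b2(7) + '1'
b2(7) = b2(3) + '1'
b2(3) = b2(1) + '1'
b2(1) = '1'  (base case)
Concatenating: '1' + '1' + '1' + '1' + '0' + '1' + '0' + '1' + '1' + '1' + '1' + '0' + '0' = '1111010111100'

1111010111100


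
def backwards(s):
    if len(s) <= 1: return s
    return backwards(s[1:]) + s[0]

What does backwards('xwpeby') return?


backwards('xwpeby') = backwards('wpeby') + 'x'
backwards('wpeby') = backwards('peby') + 'w'
backwards('peby') = backwards('eby') + 'p'
backwards('eby') = backwards('by') + 'e'
backwards('by') = backwards('y') + 'b'
backwards('y') = 'y'  (base case)
Concatenating: 'y' + 'b' + 'e' + 'p' + 'w' + 'x' = 'ybepwx'

ybepwx


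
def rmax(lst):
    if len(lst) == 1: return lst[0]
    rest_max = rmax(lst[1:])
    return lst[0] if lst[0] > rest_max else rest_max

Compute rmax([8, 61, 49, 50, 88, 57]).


rmax([8, 61, 49, 50, 88, 57]): compare 8 with rmax([61, 49, 50, 88, 57])
rmax([61, 49, 50, 88, 57]): compare 61 with rmax([49, 50, 88, 57])
rmax([49, 50, 88, 57]): compare 49 with rmax([50, 88, 57])
rmax([50, 88, 57]): compare 50 with rmax([88, 57])
rmax([88, 57]): compare 88 with rmax([57])
rmax([57]) = 57  (base case)
Compare 88 with 57 -> 88
Compare 50 with 88 -> 88
Compare 49 with 88 -> 88
Compare 61 with 88 -> 88
Compare 8 with 88 -> 88

88


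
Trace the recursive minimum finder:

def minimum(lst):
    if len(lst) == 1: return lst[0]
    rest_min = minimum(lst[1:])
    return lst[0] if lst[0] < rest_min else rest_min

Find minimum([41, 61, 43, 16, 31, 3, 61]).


minimum([41, 61, 43, 16, 31, 3, 61]): compare 41 with minimum([61, 43, 16, 31, 3, 61])
minimum([61, 43, 16, 31, 3, 61]): compare 61 with minimum([43, 16, 31, 3, 61])
minimum([43, 16, 31, 3, 61]): compare 43 with minimum([16, 31, 3, 61])
minimum([16, 31, 3, 61]): compare 16 with minimum([31, 3, 61])
minimum([31, 3, 61]): compare 31 with minimum([3, 61])
minimum([3, 61]): compare 3 with minimum([61])
minimum([61]) = 61  (base case)
Compare 3 with 61 -> 3
Compare 31 with 3 -> 3
Compare 16 with 3 -> 3
Compare 43 with 3 -> 3
Compare 61 with 3 -> 3
Compare 41 with 3 -> 3

3


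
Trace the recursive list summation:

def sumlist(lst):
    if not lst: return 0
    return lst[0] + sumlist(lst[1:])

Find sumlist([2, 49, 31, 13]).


sumlist([2, 49, 31, 13]) = 2 + sumlist([49, 31, 13])
sumlist([49, 31, 13]) = 49 + sumlist([31, 13])
sumlist([31, 13]) = 31 + sumlist([13])
sumlist([13]) = 13 + sumlist([])
sumlist([]) = 0  (base case)
Total: 2 + 49 + 31 + 13 + 0 = 95

95


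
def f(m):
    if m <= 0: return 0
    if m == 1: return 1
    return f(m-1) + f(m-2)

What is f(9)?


Computing f(9) bottom-up:
f(0) = 0
f(1) = 1
f(2) = f(1) + f(0) = 1 + 0 = 1
f(3) = f(2) + f(1) = 1 + 1 = 2
f(4) = f(3) + f(2) = 2 + 1 = 3
f(5) = f(4) + f(3) = 3 + 2 = 5
f(6) = f(5) + f(4) = 5 + 3 = 8
f(7) = f(6) + f(5) = 8 + 5 = 13
f(8) = f(7) + f(6) = 13 + 8 = 21
f(9) = f(8) + f(7) = 21 + 13 = 34

34


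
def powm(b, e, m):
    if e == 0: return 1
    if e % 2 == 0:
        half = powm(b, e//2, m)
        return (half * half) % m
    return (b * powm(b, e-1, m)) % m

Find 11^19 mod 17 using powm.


powm(11, 19, 17): e is odd, compute powm(11, 18, 17)
  powm(11, 18, 17): e is even, compute powm(11, 9, 17)
    powm(11, 9, 17): e is odd, compute powm(11, 8, 17)
      powm(11, 8, 17): e is even, compute powm(11, 4, 17)
        powm(11, 4, 17): e is even, compute powm(11, 2, 17)
          powm(11, 2, 17): e is even, compute powm(11, 1, 17)
          powm(11, 1, 17): e is odd, compute powm(11, 0, 17)
          powm(11, 0, 17) = 1
          (11 * 1) % 17 = 11
          half=11, (11*11) % 17 = 2
        half=2, (2*2) % 17 = 4
      half=4, (4*4) % 17 = 16
    (11 * 16) % 17 = 6
  half=6, (6*6) % 17 = 2
(11 * 2) % 17 = 5

5


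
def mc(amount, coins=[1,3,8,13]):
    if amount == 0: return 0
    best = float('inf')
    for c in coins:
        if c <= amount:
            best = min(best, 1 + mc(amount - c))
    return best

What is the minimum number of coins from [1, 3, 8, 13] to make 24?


Building up with DP:
mc(0) = 0
mc(1) = min(1+mc(0)=1+0=1) = 1
mc(2) = min(1+mc(1)=1+1=2) = 2
mc(3) = min(1+mc(2)=1+2=3, 1+mc(0)=1+0=1) = 1
mc(4) = min(1+mc(3)=1+1=2, 1+mc(1)=1+1=2) = 2
mc(5) = min(1+mc(4)=1+2=3, 1+mc(2)=1+2=3) = 3
mc(6) = min(1+mc(5)=1+3=4, 1+mc(3)=1+1=2) = 2
mc(7) = min(1+mc(6)=1+2=3, 1+mc(4)=1+2=3) = 3
mc(8) = min(1+mc(7)=1+3=4, 1+mc(5)=1+3=4, 1+mc(0)=1+0=1) = 1
mc(9) = min(1+mc(8)=1+1=2, 1+mc(6)=1+2=3, 1+mc(1)=1+1=2) = 2
mc(10) = min(1+mc(9)=1+2=3, 1+mc(7)=1+3=4, 1+mc(2)=1+2=3) = 3
mc(11) = min(1+mc(10)=1+3=4, 1+mc(8)=1+1=2, 1+mc(3)=1+1=2) = 2
mc(12) = min(1+mc(11)=1+2=3, 1+mc(9)=1+2=3, 1+mc(4)=1+2=3) = 3
mc(13) = min(1+mc(12)=1+3=4, 1+mc(10)=1+3=4, 1+mc(5)=1+3=4, 1+mc(0)=1+0=1) = 1
mc(14) = min(1+mc(13)=1+1=2, 1+mc(11)=1+2=3, 1+mc(6)=1+2=3, 1+mc(1)=1+1=2) = 2
mc(15) = min(1+mc(14)=1+2=3, 1+mc(12)=1+3=4, 1+mc(7)=1+3=4, 1+mc(2)=1+2=3) = 3
mc(16) = min(1+mc(15)=1+3=4, 1+mc(13)=1+1=2, 1+mc(8)=1+1=2, 1+mc(3)=1+1=2) = 2
mc(17) = min(1+mc(16)=1+2=3, 1+mc(14)=1+2=3, 1+mc(9)=1+2=3, 1+mc(4)=1+2=3) = 3
mc(18) = min(1+mc(17)=1+3=4, 1+mc(15)=1+3=4, 1+mc(10)=1+3=4, 1+mc(5)=1+3=4) = 4
mc(19) = min(1+mc(18)=1+4=5, 1+mc(16)=1+2=3, 1+mc(11)=1+2=3, 1+mc(6)=1+2=3) = 3
mc(20) = min(1+mc(19)=1+3=4, 1+mc(17)=1+3=4, 1+mc(12)=1+3=4, 1+mc(7)=1+3=4) = 4
mc(21) = min(1+mc(20)=1+4=5, 1+mc(18)=1+4=5, 1+mc(13)=1+1=2, 1+mc(8)=1+1=2) = 2
mc(22) = min(1+mc(21)=1+2=3, 1+mc(19)=1+3=4, 1+mc(14)=1+2=3, 1+mc(9)=1+2=3) = 3
mc(23) = min(1+mc(22)=1+3=4, 1+mc(20)=1+4=5, 1+mc(15)=1+3=4, 1+mc(10)=1+3=4) = 4
mc(24) = min(1+mc(23)=1+4=5, 1+mc(21)=1+2=3, 1+mc(16)=1+2=3, 1+mc(11)=1+2=3) = 3

3


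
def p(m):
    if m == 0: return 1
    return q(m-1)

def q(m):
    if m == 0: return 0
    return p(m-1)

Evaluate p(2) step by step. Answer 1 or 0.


p(2) = q(1)
q(1) = p(0)
p(0) = 1  (base case)
Result: 1

1


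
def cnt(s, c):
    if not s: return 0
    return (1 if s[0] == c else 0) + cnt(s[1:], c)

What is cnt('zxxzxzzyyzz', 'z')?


s[0]='z' == 'z' -> 1
s[0]='x' != 'z' -> 0
s[0]='x' != 'z' -> 0
s[0]='z' == 'z' -> 1
s[0]='x' != 'z' -> 0
s[0]='z' == 'z' -> 1
s[0]='z' == 'z' -> 1
s[0]='y' != 'z' -> 0
s[0]='y' != 'z' -> 0
s[0]='z' == 'z' -> 1
s[0]='z' == 'z' -> 1
Sum: 1 + 0 + 0 + 1 + 0 + 1 + 1 + 0 + 0 + 1 + 1 = 6

6


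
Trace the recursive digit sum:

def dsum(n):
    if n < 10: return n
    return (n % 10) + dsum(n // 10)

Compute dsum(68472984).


dsum(68472984) = 4 + dsum(6847298)
dsum(6847298) = 8 + dsum(684729)
dsum(684729) = 9 + dsum(68472)
dsum(68472) = 2 + dsum(6847)
dsum(6847) = 7 + dsum(684)
dsum(684) = 4 + dsum(68)
dsum(68) = 8 + dsum(6)
dsum(6) = 6  (base case)
Total: 4 + 8 + 9 + 2 + 7 + 4 + 8 + 6 = 48

48


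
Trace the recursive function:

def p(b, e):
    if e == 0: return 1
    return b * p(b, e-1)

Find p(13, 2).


p(13, 2)
= 13 * p(13, 1)
= 13 * 13 * p(13, 0)
= 13 * 13 * 1
= 169

169


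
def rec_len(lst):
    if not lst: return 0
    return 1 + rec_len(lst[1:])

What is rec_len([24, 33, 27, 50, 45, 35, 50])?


rec_len([24, 33, 27, 50, 45, 35, 50]) = 1 + rec_len([33, 27, 50, 45, 35, 50])
rec_len([33, 27, 50, 45, 35, 50]) = 1 + rec_len([27, 50, 45, 35, 50])
rec_len([27, 50, 45, 35, 50]) = 1 + rec_len([50, 45, 35, 50])
rec_len([50, 45, 35, 50]) = 1 + rec_len([45, 35, 50])
rec_len([45, 35, 50]) = 1 + rec_len([35, 50])
rec_len([35, 50]) = 1 + rec_len([50])
rec_len([50]) = 1 + rec_len([])
rec_len([]) = 0  (base case)
Unwinding: 1 + 1 + 1 + 1 + 1 + 1 + 1 + 0 = 7

7


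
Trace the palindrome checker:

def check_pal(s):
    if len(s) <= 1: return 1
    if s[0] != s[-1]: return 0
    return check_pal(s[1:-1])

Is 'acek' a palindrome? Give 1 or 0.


check_pal('acek'): s[0]='a' != s[-1]='k' -> return 0
Result: 0 (not a palindrome)

0


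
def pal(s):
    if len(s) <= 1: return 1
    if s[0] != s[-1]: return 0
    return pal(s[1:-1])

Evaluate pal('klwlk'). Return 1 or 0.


pal('klwlk'): s[0]='k' == s[-1]='k' -> check pal('lwl')
pal('lwl'): s[0]='l' == s[-1]='l' -> check pal('w')
pal('w'): len <= 1 -> return 1  (base case)
Result: 1 (palindrome)

1


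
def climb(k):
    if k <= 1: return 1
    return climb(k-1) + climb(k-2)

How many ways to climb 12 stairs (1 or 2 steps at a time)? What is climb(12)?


Building up from base cases:
climb(0) = 1
climb(1) = 1
climb(2) = climb(1) + climb(0) = 1 + 1 = 2
climb(3) = climb(2) + climb(1) = 2 + 1 = 3
climb(4) = climb(3) + climb(2) = 3 + 2 = 5
climb(5) = climb(4) + climb(3) = 5 + 3 = 8
climb(6) = climb(5) + climb(4) = 8 + 5 = 13
climb(7) = climb(6) + climb(5) = 13 + 8 = 21
climb(8) = climb(7) + climb(6) = 21 + 13 = 34
climb(9) = climb(8) + climb(7) = 34 + 21 = 55
climb(10) = climb(9) + climb(8) = 55 + 34 = 89
climb(11) = climb(10) + climb(9) = 89 + 55 = 144
climb(12) = climb(11) + climb(10) = 144 + 89 = 233

233


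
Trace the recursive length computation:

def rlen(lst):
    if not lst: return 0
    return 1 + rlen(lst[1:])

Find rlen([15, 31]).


rlen([15, 31]) = 1 + rlen([31])
rlen([31]) = 1 + rlen([])
rlen([]) = 0  (base case)
Unwinding: 1 + 1 + 0 = 2

2


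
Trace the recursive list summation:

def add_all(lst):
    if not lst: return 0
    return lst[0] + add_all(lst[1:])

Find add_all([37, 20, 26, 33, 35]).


add_all([37, 20, 26, 33, 35]) = 37 + add_all([20, 26, 33, 35])
add_all([20, 26, 33, 35]) = 20 + add_all([26, 33, 35])
add_all([26, 33, 35]) = 26 + add_all([33, 35])
add_all([33, 35]) = 33 + add_all([35])
add_all([35]) = 35 + add_all([])
add_all([]) = 0  (base case)
Total: 37 + 20 + 26 + 33 + 35 + 0 = 151

151


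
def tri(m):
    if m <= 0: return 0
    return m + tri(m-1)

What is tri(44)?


tri(44)
= 44 + 43 + 42 + 41 + 40 + 39 + 38 + 37 + 36 + 35 + 34 + 33 + 32 + 31 + 30 + 29 + 28 + 27 + 26 + 25 + 24 + 23 + 22 + 21 + 20 + 19 + 18 + 17 + 16 + 15 + 14 + 13 + 12 + 11 + 10 + 9 + 8 + 7 + 6 + 5 + 4 + 3 + 2 + 1 + tri(0)
= 44 + 43 + 42 + 41 + 40 + 39 + 38 + 37 + 36 + 35 + 34 + 33 + 32 + 31 + 30 + 29 + 28 + 27 + 26 + 25 + 24 + 23 + 22 + 21 + 20 + 19 + 18 + 17 + 16 + 15 + 14 + 13 + 12 + 11 + 10 + 9 + 8 + 7 + 6 + 5 + 4 + 3 + 2 + 1 + 0
= 990

990


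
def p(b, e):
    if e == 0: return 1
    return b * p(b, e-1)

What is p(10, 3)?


p(10, 3)
= 10 * p(10, 2)
= 10 * 10 * p(10, 1)
= 10 * 10 * 10 * p(10, 0)
= 10 * 10 * 10 * 1
= 1000

1000


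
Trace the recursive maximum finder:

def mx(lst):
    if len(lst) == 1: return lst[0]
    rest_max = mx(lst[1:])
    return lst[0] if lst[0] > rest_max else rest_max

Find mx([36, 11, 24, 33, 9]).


mx([36, 11, 24, 33, 9]): compare 36 with mx([11, 24, 33, 9])
mx([11, 24, 33, 9]): compare 11 with mx([24, 33, 9])
mx([24, 33, 9]): compare 24 with mx([33, 9])
mx([33, 9]): compare 33 with mx([9])
mx([9]) = 9  (base case)
Compare 33 with 9 -> 33
Compare 24 with 33 -> 33
Compare 11 with 33 -> 33
Compare 36 with 33 -> 36

36


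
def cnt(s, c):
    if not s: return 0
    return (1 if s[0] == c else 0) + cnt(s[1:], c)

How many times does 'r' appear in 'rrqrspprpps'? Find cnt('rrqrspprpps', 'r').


s[0]='r' == 'r' -> 1
s[0]='r' == 'r' -> 1
s[0]='q' != 'r' -> 0
s[0]='r' == 'r' -> 1
s[0]='s' != 'r' -> 0
s[0]='p' != 'r' -> 0
s[0]='p' != 'r' -> 0
s[0]='r' == 'r' -> 1
s[0]='p' != 'r' -> 0
s[0]='p' != 'r' -> 0
s[0]='s' != 'r' -> 0
Sum: 1 + 1 + 0 + 1 + 0 + 0 + 0 + 1 + 0 + 0 + 0 = 4

4


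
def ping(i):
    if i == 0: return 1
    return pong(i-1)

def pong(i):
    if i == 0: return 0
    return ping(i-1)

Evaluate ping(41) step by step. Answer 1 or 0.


ping(41) = pong(40)
pong(40) = ping(39)
ping(39) = pong(38)
pong(38) = ping(37)
ping(37) = pong(36)
pong(36) = ping(35)
ping(35) = pong(34)
pong(34) = ping(33)
ping(33) = pong(32)
pong(32) = ping(31)
ping(31) = pong(30)
pong(30) = ping(29)
ping(29) = pong(28)
pong(28) = ping(27)
ping(27) = pong(26)
pong(26) = ping(25)
ping(25) = pong(24)
pong(24) = ping(23)
ping(23) = pong(22)
pong(22) = ping(21)
ping(21) = pong(20)
pong(20) = ping(19)
ping(19) = pong(18)
pong(18) = ping(17)
ping(17) = pong(16)
pong(16) = ping(15)
ping(15) = pong(14)
pong(14) = ping(13)
ping(13) = pong(12)
pong(12) = ping(11)
ping(11) = pong(10)
pong(10) = ping(9)
ping(9) = pong(8)
pong(8) = ping(7)
ping(7) = pong(6)
pong(6) = ping(5)
ping(5) = pong(4)
pong(4) = ping(3)
ping(3) = pong(2)
pong(2) = ping(1)
ping(1) = pong(0)
pong(0) = 0  (base case)
Result: 0

0


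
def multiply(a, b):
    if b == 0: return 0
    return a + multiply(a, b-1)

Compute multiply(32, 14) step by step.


multiply(32, 14) = 32 + multiply(32, 13)
multiply(32, 13) = 32 + multiply(32, 12)
multiply(32, 12) = 32 + multiply(32, 11)
multiply(32, 11) = 32 + multiply(32, 10)
multiply(32, 10) = 32 + multiply(32, 9)
multiply(32, 9) = 32 + multiply(32, 8)
multiply(32, 8) = 32 + multiply(32, 7)
multiply(32, 7) = 32 + multiply(32, 6)
multiply(32, 6) = 32 + multiply(32, 5)
multiply(32, 5) = 32 + multiply(32, 4)
multiply(32, 4) = 32 + multiply(32, 3)
multiply(32, 3) = 32 + multiply(32, 2)
multiply(32, 2) = 32 + multiply(32, 1)
multiply(32, 1) = 32 + multiply(32, 0)
multiply(32, 0) = 0  (base case)
Total: 32 + 32 + 32 + 32 + 32 + 32 + 32 + 32 + 32 + 32 + 32 + 32 + 32 + 32 + 0 = 448

448


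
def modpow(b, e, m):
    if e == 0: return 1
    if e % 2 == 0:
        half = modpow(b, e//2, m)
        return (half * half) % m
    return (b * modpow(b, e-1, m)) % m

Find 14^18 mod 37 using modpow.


modpow(14, 18, 37): e is even, compute modpow(14, 9, 37)
  modpow(14, 9, 37): e is odd, compute modpow(14, 8, 37)
    modpow(14, 8, 37): e is even, compute modpow(14, 4, 37)
      modpow(14, 4, 37): e is even, compute modpow(14, 2, 37)
        modpow(14, 2, 37): e is even, compute modpow(14, 1, 37)
          modpow(14, 1, 37): e is odd, compute modpow(14, 0, 37)
          modpow(14, 0, 37) = 1
          (14 * 1) % 37 = 14
        half=14, (14*14) % 37 = 11
      half=11, (11*11) % 37 = 10
    half=10, (10*10) % 37 = 26
  (14 * 26) % 37 = 31
half=31, (31*31) % 37 = 36

36


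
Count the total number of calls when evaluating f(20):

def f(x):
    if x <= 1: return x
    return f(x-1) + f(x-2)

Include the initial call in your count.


Let C(n) = total calls for f(n)
C(0) = 1, C(1) = 1
C(2) = 1 + C(1) + C(0) = 1 + 1 + 1 = 3
C(3) = 1 + C(2) + C(1) = 1 + 3 + 1 = 5
C(4) = 1 + C(3) + C(2) = 1 + 5 + 3 = 9
C(5) = 1 + C(4) + C(3) = 1 + 9 + 5 = 15
C(6) = 1 + C(5) + C(4) = 1 + 15 + 9 = 25
C(7) = 1 + C(6) + C(5) = 1 + 25 + 15 = 41
C(8) = 1 + C(7) + C(6) = 1 + 41 + 25 = 67
C(9) = 1 + C(8) + C(7) = 1 + 67 + 41 = 109
C(10) = 1 + C(9) + C(8) = 1 + 109 + 67 = 177
C(11) = 1 + C(10) + C(9) = 1 + 177 + 109 = 287
C(12) = 1 + C(11) + C(10) = 1 + 287 + 177 = 465
C(13) = 1 + C(12) + C(11) = 1 + 465 + 287 = 753
C(14) = 1 + C(13) + C(12) = 1 + 753 + 465 = 1219
C(15) = 1 + C(14) + C(13) = 1 + 1219 + 753 = 1973
C(16) = 1 + C(15) + C(14) = 1 + 1973 + 1219 = 3193
C(17) = 1 + C(16) + C(15) = 1 + 3193 + 1973 = 5167
C(18) = 1 + C(17) + C(16) = 1 + 5167 + 3193 = 8361
C(19) = 1 + C(18) + C(17) = 1 + 8361 + 5167 = 13529
C(20) = 1 + C(19) + C(18) = 1 + 13529 + 8361 = 21891

21891


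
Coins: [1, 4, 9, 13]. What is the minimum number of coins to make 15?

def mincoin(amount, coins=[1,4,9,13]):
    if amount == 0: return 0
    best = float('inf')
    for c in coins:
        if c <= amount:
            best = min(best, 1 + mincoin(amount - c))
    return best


Building up with DP:
mincoin(0) = 0
mincoin(1) = min(1+mincoin(0)=1+0=1) = 1
mincoin(2) = min(1+mincoin(1)=1+1=2) = 2
mincoin(3) = min(1+mincoin(2)=1+2=3) = 3
mincoin(4) = min(1+mincoin(3)=1+3=4, 1+mincoin(0)=1+0=1) = 1
mincoin(5) = min(1+mincoin(4)=1+1=2, 1+mincoin(1)=1+1=2) = 2
mincoin(6) = min(1+mincoin(5)=1+2=3, 1+mincoin(2)=1+2=3) = 3
mincoin(7) = min(1+mincoin(6)=1+3=4, 1+mincoin(3)=1+3=4) = 4
mincoin(8) = min(1+mincoin(7)=1+4=5, 1+mincoin(4)=1+1=2) = 2
mincoin(9) = min(1+mincoin(8)=1+2=3, 1+mincoin(5)=1+2=3, 1+mincoin(0)=1+0=1) = 1
mincoin(10) = min(1+mincoin(9)=1+1=2, 1+mincoin(6)=1+3=4, 1+mincoin(1)=1+1=2) = 2
mincoin(11) = min(1+mincoin(10)=1+2=3, 1+mincoin(7)=1+4=5, 1+mincoin(2)=1+2=3) = 3
mincoin(12) = min(1+mincoin(11)=1+3=4, 1+mincoin(8)=1+2=3, 1+mincoin(3)=1+3=4) = 3
mincoin(13) = min(1+mincoin(12)=1+3=4, 1+mincoin(9)=1+1=2, 1+mincoin(4)=1+1=2, 1+mincoin(0)=1+0=1) = 1
mincoin(14) = min(1+mincoin(13)=1+1=2, 1+mincoin(10)=1+2=3, 1+mincoin(5)=1+2=3, 1+mincoin(1)=1+1=2) = 2
mincoin(15) = min(1+mincoin(14)=1+2=3, 1+mincoin(11)=1+3=4, 1+mincoin(6)=1+3=4, 1+mincoin(2)=1+2=3) = 3

3


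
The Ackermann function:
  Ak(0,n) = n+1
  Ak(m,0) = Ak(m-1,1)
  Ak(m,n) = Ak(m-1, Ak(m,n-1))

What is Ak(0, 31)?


Ak(0, 31) = 32
Result: Ak(0, 31) = 32

32


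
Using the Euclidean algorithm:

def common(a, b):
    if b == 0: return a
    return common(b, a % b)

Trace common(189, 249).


common(189, 249) = common(249, 189)
common(249, 189) = common(189, 60)
common(189, 60) = common(60, 9)
common(60, 9) = common(9, 6)
common(9, 6) = common(6, 3)
common(6, 3) = common(3, 0)
common(3, 0) = 3  (base case)

3


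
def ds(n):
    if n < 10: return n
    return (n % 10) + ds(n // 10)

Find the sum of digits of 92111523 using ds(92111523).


ds(92111523) = 3 + ds(9211152)
ds(9211152) = 2 + ds(921115)
ds(921115) = 5 + ds(92111)
ds(92111) = 1 + ds(9211)
ds(9211) = 1 + ds(921)
ds(921) = 1 + ds(92)
ds(92) = 2 + ds(9)
ds(9) = 9  (base case)
Total: 3 + 2 + 5 + 1 + 1 + 1 + 2 + 9 = 24

24


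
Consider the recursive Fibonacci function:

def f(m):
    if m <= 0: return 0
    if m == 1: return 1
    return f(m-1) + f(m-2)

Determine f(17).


Computing f(17) bottom-up:
f(0) = 0
f(1) = 1
f(2) = f(1) + f(0) = 1 + 0 = 1
f(3) = f(2) + f(1) = 1 + 1 = 2
f(4) = f(3) + f(2) = 2 + 1 = 3
f(5) = f(4) + f(3) = 3 + 2 = 5
f(6) = f(5) + f(4) = 5 + 3 = 8
f(7) = f(6) + f(5) = 8 + 5 = 13
f(8) = f(7) + f(6) = 13 + 8 = 21
f(9) = f(8) + f(7) = 21 + 13 = 34
f(10) = f(9) + f(8) = 34 + 21 = 55
f(11) = f(10) + f(9) = 55 + 34 = 89
f(12) = f(11) + f(10) = 89 + 55 = 144
f(13) = f(12) + f(11) = 144 + 89 = 233
f(14) = f(13) + f(12) = 233 + 144 = 377
f(15) = f(14) + f(13) = 377 + 233 = 610
f(16) = f(15) + f(14) = 610 + 377 = 987
f(17) = f(16) + f(15) = 987 + 610 = 1597

1597


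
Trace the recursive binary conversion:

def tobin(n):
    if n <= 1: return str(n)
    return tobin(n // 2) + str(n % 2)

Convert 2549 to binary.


tobin(2549) = tobin(1274) + '1'
tobin(1274) = tobin(637) + '0'
tobin(637) = tobin(318) + '1'
tobin(318) = tobin(159) + '0'
tobin(159) = tobin(79) + '1'
tobin(79) = tobin(39) + '1'
tobin(39) = tobin(19) + '1'
tobin(19) = tobin(9) + '1'
tobin(9) = tobin(4) + '1'
tobin(4) = tobin(2) + '0'
tobin(2) = tobin(1) + '0'
tobin(1) = '1'  (base case)
Concatenating: '1' + '0' + '0' + '1' + '1' + '1' + '1' + '1' + '0' + '1' + '0' + '1' = '100111110101'

100111110101


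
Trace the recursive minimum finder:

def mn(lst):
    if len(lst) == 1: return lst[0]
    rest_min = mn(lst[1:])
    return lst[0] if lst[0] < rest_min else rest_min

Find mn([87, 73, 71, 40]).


mn([87, 73, 71, 40]): compare 87 with mn([73, 71, 40])
mn([73, 71, 40]): compare 73 with mn([71, 40])
mn([71, 40]): compare 71 with mn([40])
mn([40]) = 40  (base case)
Compare 71 with 40 -> 40
Compare 73 with 40 -> 40
Compare 87 with 40 -> 40

40


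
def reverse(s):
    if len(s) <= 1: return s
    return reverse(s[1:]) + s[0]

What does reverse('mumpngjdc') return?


reverse('mumpngjdc') = reverse('umpngjdc') + 'm'
reverse('umpngjdc') = reverse('mpngjdc') + 'u'
reverse('mpngjdc') = reverse('pngjdc') + 'm'
reverse('pngjdc') = reverse('ngjdc') + 'p'
reverse('ngjdc') = reverse('gjdc') + 'n'
reverse('gjdc') = reverse('jdc') + 'g'
reverse('jdc') = reverse('dc') + 'j'
reverse('dc') = reverse('c') + 'd'
reverse('c') = 'c'  (base case)
Concatenating: 'c' + 'd' + 'j' + 'g' + 'n' + 'p' + 'm' + 'u' + 'm' = 'cdjgnpmum'

cdjgnpmum


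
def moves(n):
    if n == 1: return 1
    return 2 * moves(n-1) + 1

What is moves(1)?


moves(1) = 1  (base case)

1


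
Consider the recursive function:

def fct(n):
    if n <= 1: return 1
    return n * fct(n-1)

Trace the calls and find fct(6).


fct(6)
= 6 * fct(5)
= 6 * 5 * fct(4)
= 6 * 5 * 4 * fct(3)
= 6 * 5 * 4 * 3 * fct(2)
= 6 * 5 * 4 * 3 * 2 * fct(1)
= 6 * 5 * 4 * 3 * 2 * 1
= 720

720


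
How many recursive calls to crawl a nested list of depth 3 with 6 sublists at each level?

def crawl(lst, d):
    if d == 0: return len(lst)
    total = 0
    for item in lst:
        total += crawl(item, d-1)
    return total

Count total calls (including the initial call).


At depth 0 (root): 1 call
At depth 1: each of 1 parents calls crawl on 6 children = 6 calls
At depth 2: each of 6 parents calls crawl on 6 children = 36 calls
At depth 3: each of 36 parents calls crawl on 6 children = 216 calls
Total: 1 + 6 + 36 + 216 = 259

259


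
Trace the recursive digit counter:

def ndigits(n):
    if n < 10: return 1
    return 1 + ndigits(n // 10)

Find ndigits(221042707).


ndigits(221042707) = 1 + ndigits(22104270)
ndigits(22104270) = 1 + ndigits(2210427)
ndigits(2210427) = 1 + ndigits(221042)
ndigits(221042) = 1 + ndigits(22104)
ndigits(22104) = 1 + ndigits(2210)
ndigits(2210) = 1 + ndigits(221)
ndigits(221) = 1 + ndigits(22)
ndigits(22) = 1 + ndigits(2)
ndigits(2) = 1  (base case: 2 < 10)
Unwinding: 1 + 1 + 1 + 1 + 1 + 1 + 1 + 1 + 1 = 9

9


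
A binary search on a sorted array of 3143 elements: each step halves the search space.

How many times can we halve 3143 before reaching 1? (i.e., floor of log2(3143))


3143 / 2 = 1571
1571 / 2 = 785
785 / 2 = 392
392 / 2 = 196
196 / 2 = 98
98 / 2 = 49
49 / 2 = 24
24 / 2 = 12
12 / 2 = 6
6 / 2 = 3
3 / 2 = 1
Reached 1 after 11 halvings

11


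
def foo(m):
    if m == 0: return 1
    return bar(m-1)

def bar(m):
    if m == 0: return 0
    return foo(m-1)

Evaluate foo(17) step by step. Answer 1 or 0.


foo(17) = bar(16)
bar(16) = foo(15)
foo(15) = bar(14)
bar(14) = foo(13)
foo(13) = bar(12)
bar(12) = foo(11)
foo(11) = bar(10)
bar(10) = foo(9)
foo(9) = bar(8)
bar(8) = foo(7)
foo(7) = bar(6)
bar(6) = foo(5)
foo(5) = bar(4)
bar(4) = foo(3)
foo(3) = bar(2)
bar(2) = foo(1)
foo(1) = bar(0)
bar(0) = 0  (base case)
Result: 0

0


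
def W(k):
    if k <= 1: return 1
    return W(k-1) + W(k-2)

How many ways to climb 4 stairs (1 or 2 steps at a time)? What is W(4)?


Building up from base cases:
W(0) = 1
W(1) = 1
W(2) = W(1) + W(0) = 1 + 1 = 2
W(3) = W(2) + W(1) = 2 + 1 = 3
W(4) = W(3) + W(2) = 3 + 2 = 5

5


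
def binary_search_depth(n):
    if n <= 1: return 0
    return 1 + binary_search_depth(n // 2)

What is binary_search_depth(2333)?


2333 / 2 = 1166
1166 / 2 = 583
583 / 2 = 291
291 / 2 = 145
145 / 2 = 72
72 / 2 = 36
36 / 2 = 18
18 / 2 = 9
9 / 2 = 4
4 / 2 = 2
2 / 2 = 1
Reached 1 after 11 halvings

11


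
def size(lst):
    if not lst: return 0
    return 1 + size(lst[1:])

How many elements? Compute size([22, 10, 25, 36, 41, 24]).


size([22, 10, 25, 36, 41, 24]) = 1 + size([10, 25, 36, 41, 24])
size([10, 25, 36, 41, 24]) = 1 + size([25, 36, 41, 24])
size([25, 36, 41, 24]) = 1 + size([36, 41, 24])
size([36, 41, 24]) = 1 + size([41, 24])
size([41, 24]) = 1 + size([24])
size([24]) = 1 + size([])
size([]) = 0  (base case)
Unwinding: 1 + 1 + 1 + 1 + 1 + 1 + 0 = 6

6


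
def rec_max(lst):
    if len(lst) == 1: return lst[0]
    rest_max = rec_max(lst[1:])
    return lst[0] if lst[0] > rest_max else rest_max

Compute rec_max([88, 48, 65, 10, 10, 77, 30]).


rec_max([88, 48, 65, 10, 10, 77, 30]): compare 88 with rec_max([48, 65, 10, 10, 77, 30])
rec_max([48, 65, 10, 10, 77, 30]): compare 48 with rec_max([65, 10, 10, 77, 30])
rec_max([65, 10, 10, 77, 30]): compare 65 with rec_max([10, 10, 77, 30])
rec_max([10, 10, 77, 30]): compare 10 with rec_max([10, 77, 30])
rec_max([10, 77, 30]): compare 10 with rec_max([77, 30])
rec_max([77, 30]): compare 77 with rec_max([30])
rec_max([30]) = 30  (base case)
Compare 77 with 30 -> 77
Compare 10 with 77 -> 77
Compare 10 with 77 -> 77
Compare 65 with 77 -> 77
Compare 48 with 77 -> 77
Compare 88 with 77 -> 88

88


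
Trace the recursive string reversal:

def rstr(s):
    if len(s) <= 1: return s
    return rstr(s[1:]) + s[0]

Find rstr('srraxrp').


rstr('srraxrp') = rstr('rraxrp') + 's'
rstr('rraxrp') = rstr('raxrp') + 'r'
rstr('raxrp') = rstr('axrp') + 'r'
rstr('axrp') = rstr('xrp') + 'a'
rstr('xrp') = rstr('rp') + 'x'
rstr('rp') = rstr('p') + 'r'
rstr('p') = 'p'  (base case)
Concatenating: 'p' + 'r' + 'x' + 'a' + 'r' + 'r' + 's' = 'prxarrs'

prxarrs


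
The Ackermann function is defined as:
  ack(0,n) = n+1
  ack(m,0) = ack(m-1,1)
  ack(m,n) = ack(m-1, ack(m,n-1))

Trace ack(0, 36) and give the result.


ack(0, 36) = 37
Result: ack(0, 36) = 37

37


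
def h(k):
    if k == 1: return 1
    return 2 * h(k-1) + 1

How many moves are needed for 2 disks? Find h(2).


h(2) = 2 * h(1) + 1
h(1) = 1  (base case)
h(2) = 2 * 1 + 1 = 3

3


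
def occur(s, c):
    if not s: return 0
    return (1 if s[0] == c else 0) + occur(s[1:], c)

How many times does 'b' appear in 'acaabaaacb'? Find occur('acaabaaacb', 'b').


s[0]='a' != 'b' -> 0
s[0]='c' != 'b' -> 0
s[0]='a' != 'b' -> 0
s[0]='a' != 'b' -> 0
s[0]='b' == 'b' -> 1
s[0]='a' != 'b' -> 0
s[0]='a' != 'b' -> 0
s[0]='a' != 'b' -> 0
s[0]='c' != 'b' -> 0
s[0]='b' == 'b' -> 1
Sum: 0 + 0 + 0 + 0 + 1 + 0 + 0 + 0 + 0 + 1 = 2

2


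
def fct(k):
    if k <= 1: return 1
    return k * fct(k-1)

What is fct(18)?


fct(18)
= 18 * fct(17)
= 18 * 17 * fct(16)
= 18 * 17 * 16 * fct(15)
= 18 * 17 * 16 * 15 * fct(14)
= 18 * 17 * 16 * 15 * 14 * fct(13)
= 18 * 17 * 16 * 15 * 14 * 13 * fct(12)
= 18 * 17 * 16 * 15 * 14 * 13 * 12 * fct(11)
= 18 * 17 * 16 * 15 * 14 * 13 * 12 * 11 * fct(10)
= 18 * 17 * 16 * 15 * 14 * 13 * 12 * 11 * 10 * fct(9)
= 18 * 17 * 16 * 15 * 14 * 13 * 12 * 11 * 10 * 9 * fct(8)
= 18 * 17 * 16 * 15 * 14 * 13 * 12 * 11 * 10 * 9 * 8 * fct(7)
= 18 * 17 * 16 * 15 * 14 * 13 * 12 * 11 * 10 * 9 * 8 * 7 * fct(6)
= 18 * 17 * 16 * 15 * 14 * 13 * 12 * 11 * 10 * 9 * 8 * 7 * 6 * fct(5)
= 18 * 17 * 16 * 15 * 14 * 13 * 12 * 11 * 10 * 9 * 8 * 7 * 6 * 5 * fct(4)
= 18 * 17 * 16 * 15 * 14 * 13 * 12 * 11 * 10 * 9 * 8 * 7 * 6 * 5 * 4 * fct(3)
= 18 * 17 * 16 * 15 * 14 * 13 * 12 * 11 * 10 * 9 * 8 * 7 * 6 * 5 * 4 * 3 * fct(2)
= 18 * 17 * 16 * 15 * 14 * 13 * 12 * 11 * 10 * 9 * 8 * 7 * 6 * 5 * 4 * 3 * 2 * fct(1)
= 18 * 17 * 16 * 15 * 14 * 13 * 12 * 11 * 10 * 9 * 8 * 7 * 6 * 5 * 4 * 3 * 2 * 1
= 6402373705728000

6402373705728000


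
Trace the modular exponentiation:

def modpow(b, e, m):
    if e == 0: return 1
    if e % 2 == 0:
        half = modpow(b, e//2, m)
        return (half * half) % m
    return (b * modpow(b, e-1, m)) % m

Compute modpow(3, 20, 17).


modpow(3, 20, 17): e is even, compute modpow(3, 10, 17)
  modpow(3, 10, 17): e is even, compute modpow(3, 5, 17)
    modpow(3, 5, 17): e is odd, compute modpow(3, 4, 17)
      modpow(3, 4, 17): e is even, compute modpow(3, 2, 17)
        modpow(3, 2, 17): e is even, compute modpow(3, 1, 17)
          modpow(3, 1, 17): e is odd, compute modpow(3, 0, 17)
          modpow(3, 0, 17) = 1
          (3 * 1) % 17 = 3
        half=3, (3*3) % 17 = 9
      half=9, (9*9) % 17 = 13
    (3 * 13) % 17 = 5
  half=5, (5*5) % 17 = 8
half=8, (8*8) % 17 = 13

13


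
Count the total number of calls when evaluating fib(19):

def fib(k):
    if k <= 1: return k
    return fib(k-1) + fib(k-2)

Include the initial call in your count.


Let C(n) = total calls for fib(n)
C(0) = 1, C(1) = 1
C(2) = 1 + C(1) + C(0) = 1 + 1 + 1 = 3
C(3) = 1 + C(2) + C(1) = 1 + 3 + 1 = 5
C(4) = 1 + C(3) + C(2) = 1 + 5 + 3 = 9
C(5) = 1 + C(4) + C(3) = 1 + 9 + 5 = 15
C(6) = 1 + C(5) + C(4) = 1 + 15 + 9 = 25
C(7) = 1 + C(6) + C(5) = 1 + 25 + 15 = 41
C(8) = 1 + C(7) + C(6) = 1 + 41 + 25 = 67
C(9) = 1 + C(8) + C(7) = 1 + 67 + 41 = 109
C(10) = 1 + C(9) + C(8) = 1 + 109 + 67 = 177
C(11) = 1 + C(10) + C(9) = 1 + 177 + 109 = 287
C(12) = 1 + C(11) + C(10) = 1 + 287 + 177 = 465
C(13) = 1 + C(12) + C(11) = 1 + 465 + 287 = 753
C(14) = 1 + C(13) + C(12) = 1 + 753 + 465 = 1219
C(15) = 1 + C(14) + C(13) = 1 + 1219 + 753 = 1973
C(16) = 1 + C(15) + C(14) = 1 + 1973 + 1219 = 3193
C(17) = 1 + C(16) + C(15) = 1 + 3193 + 1973 = 5167
C(18) = 1 + C(17) + C(16) = 1 + 5167 + 3193 = 8361
C(19) = 1 + C(18) + C(17) = 1 + 8361 + 5167 = 13529

13529


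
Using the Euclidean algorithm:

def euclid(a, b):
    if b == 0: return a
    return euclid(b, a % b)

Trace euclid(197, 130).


euclid(197, 130) = euclid(130, 67)
euclid(130, 67) = euclid(67, 63)
euclid(67, 63) = euclid(63, 4)
euclid(63, 4) = euclid(4, 3)
euclid(4, 3) = euclid(3, 1)
euclid(3, 1) = euclid(1, 0)
euclid(1, 0) = 1  (base case)

1


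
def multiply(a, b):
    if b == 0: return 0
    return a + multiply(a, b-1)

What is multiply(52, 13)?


multiply(52, 13) = 52 + multiply(52, 12)
multiply(52, 12) = 52 + multiply(52, 11)
multiply(52, 11) = 52 + multiply(52, 10)
multiply(52, 10) = 52 + multiply(52, 9)
multiply(52, 9) = 52 + multiply(52, 8)
multiply(52, 8) = 52 + multiply(52, 7)
multiply(52, 7) = 52 + multiply(52, 6)
multiply(52, 6) = 52 + multiply(52, 5)
multiply(52, 5) = 52 + multiply(52, 4)
multiply(52, 4) = 52 + multiply(52, 3)
multiply(52, 3) = 52 + multiply(52, 2)
multiply(52, 2) = 52 + multiply(52, 1)
multiply(52, 1) = 52 + multiply(52, 0)
multiply(52, 0) = 0  (base case)
Total: 52 + 52 + 52 + 52 + 52 + 52 + 52 + 52 + 52 + 52 + 52 + 52 + 52 + 0 = 676

676


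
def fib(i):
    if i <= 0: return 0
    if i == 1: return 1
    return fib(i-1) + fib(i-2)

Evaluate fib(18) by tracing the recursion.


Computing fib(18) bottom-up:
fib(0) = 0
fib(1) = 1
fib(2) = fib(1) + fib(0) = 1 + 0 = 1
fib(3) = fib(2) + fib(1) = 1 + 1 = 2
fib(4) = fib(3) + fib(2) = 2 + 1 = 3
fib(5) = fib(4) + fib(3) = 3 + 2 = 5
fib(6) = fib(5) + fib(4) = 5 + 3 = 8
fib(7) = fib(6) + fib(5) = 8 + 5 = 13
fib(8) = fib(7) + fib(6) = 13 + 8 = 21
fib(9) = fib(8) + fib(7) = 21 + 13 = 34
fib(10) = fib(9) + fib(8) = 34 + 21 = 55
fib(11) = fib(10) + fib(9) = 55 + 34 = 89
fib(12) = fib(11) + fib(10) = 89 + 55 = 144
fib(13) = fib(12) + fib(11) = 144 + 89 = 233
fib(14) = fib(13) + fib(12) = 233 + 144 = 377
fib(15) = fib(14) + fib(13) = 377 + 233 = 610
fib(16) = fib(15) + fib(14) = 610 + 377 = 987
fib(17) = fib(16) + fib(15) = 987 + 610 = 1597
fib(18) = fib(17) + fib(16) = 1597 + 987 = 2584

2584


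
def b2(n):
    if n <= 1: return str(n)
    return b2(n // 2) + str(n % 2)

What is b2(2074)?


b2(2074) = b2(1037) + '0'
b2(1037) = b2(518) + '1'
b2(518) = b2(259) + '0'
b2(259) = b2(129) + '1'
b2(129) = b2(64) + '1'
b2(64) = b2(32) + '0'
b2(32) = b2(16) + '0'
b2(16) = b2(8) + '0'
b2(8) = b2(4) + '0'
b2(4) = b2(2) + '0'
b2(2) = b2(1) + '0'
b2(1) = '1'  (base case)
Concatenating: '1' + '0' + '0' + '0' + '0' + '0' + '0' + '1' + '1' + '0' + '1' + '0' = '100000011010'

100000011010


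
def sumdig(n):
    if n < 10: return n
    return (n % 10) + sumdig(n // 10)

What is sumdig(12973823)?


sumdig(12973823) = 3 + sumdig(1297382)
sumdig(1297382) = 2 + sumdig(129738)
sumdig(129738) = 8 + sumdig(12973)
sumdig(12973) = 3 + sumdig(1297)
sumdig(1297) = 7 + sumdig(129)
sumdig(129) = 9 + sumdig(12)
sumdig(12) = 2 + sumdig(1)
sumdig(1) = 1  (base case)
Total: 3 + 2 + 8 + 3 + 7 + 9 + 2 + 1 = 35

35


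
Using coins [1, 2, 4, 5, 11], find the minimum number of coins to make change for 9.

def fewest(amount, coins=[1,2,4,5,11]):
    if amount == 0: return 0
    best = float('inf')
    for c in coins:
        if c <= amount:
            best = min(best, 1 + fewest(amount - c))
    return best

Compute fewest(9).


Building up with DP:
fewest(0) = 0
fewest(1) = min(1+fewest(0)=1+0=1) = 1
fewest(2) = min(1+fewest(1)=1+1=2, 1+fewest(0)=1+0=1) = 1
fewest(3) = min(1+fewest(2)=1+1=2, 1+fewest(1)=1+1=2) = 2
fewest(4) = min(1+fewest(3)=1+2=3, 1+fewest(2)=1+1=2, 1+fewest(0)=1+0=1) = 1
fewest(5) = min(1+fewest(4)=1+1=2, 1+fewest(3)=1+2=3, 1+fewest(1)=1+1=2, 1+fewest(0)=1+0=1) = 1
fewest(6) = min(1+fewest(5)=1+1=2, 1+fewest(4)=1+1=2, 1+fewest(2)=1+1=2, 1+fewest(1)=1+1=2) = 2
fewest(7) = min(1+fewest(6)=1+2=3, 1+fewest(5)=1+1=2, 1+fewest(3)=1+2=3, 1+fewest(2)=1+1=2) = 2
fewest(8) = min(1+fewest(7)=1+2=3, 1+fewest(6)=1+2=3, 1+fewest(4)=1+1=2, 1+fewest(3)=1+2=3) = 2
fewest(9) = min(1+fewest(8)=1+2=3, 1+fewest(7)=1+2=3, 1+fewest(5)=1+1=2, 1+fewest(4)=1+1=2) = 2

2
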